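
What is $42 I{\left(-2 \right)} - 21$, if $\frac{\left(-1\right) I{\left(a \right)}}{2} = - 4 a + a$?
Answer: $-525$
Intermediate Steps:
$I{\left(a \right)} = 6 a$ ($I{\left(a \right)} = - 2 \left(- 4 a + a\right) = - 2 \left(- 3 a\right) = 6 a$)
$42 I{\left(-2 \right)} - 21 = 42 \cdot 6 \left(-2\right) - 21 = 42 \left(-12\right) - 21 = -504 - 21 = -525$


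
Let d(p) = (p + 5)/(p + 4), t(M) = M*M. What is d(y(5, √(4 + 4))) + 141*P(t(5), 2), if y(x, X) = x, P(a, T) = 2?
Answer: 2548/9 ≈ 283.11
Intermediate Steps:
t(M) = M²
d(p) = (5 + p)/(4 + p)
d(y(5, √(4 + 4))) + 141*P(t(5), 2) = (5 + 5)/(4 + 5) + 141*2 = 10/9 + 282 = 2548/9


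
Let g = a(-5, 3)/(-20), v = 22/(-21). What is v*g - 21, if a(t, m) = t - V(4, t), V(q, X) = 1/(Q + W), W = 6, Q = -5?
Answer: -746/35 ≈ -21.314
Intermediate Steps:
V(q, X) = 1 (V(q, X) = 1/(-5 + 6) = 1/1 = 1)
v = -22/21 (v = 22*(-1/21) = -22/21 ≈ -1.0476)
a(t, m) = -1 + t (a(t, m) = t - 1*1 = t - 1 = -1 + t)
g = 3/10 (g = (-1 - 5)/(-20) = -6*(-1/20) = 3/10 ≈ 0.30000)
v*g - 21 = -22/21*3/10 - 21 = -11/35 - 21 = -746/35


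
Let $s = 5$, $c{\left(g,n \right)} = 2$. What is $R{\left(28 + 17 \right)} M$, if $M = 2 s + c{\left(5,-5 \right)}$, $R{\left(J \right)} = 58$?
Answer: $696$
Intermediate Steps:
$M = 12$ ($M = 2 \cdot 5 + 2 = 10 + 2 = 12$)
$R{\left(28 + 17 \right)} M = 58 \cdot 12 = 696$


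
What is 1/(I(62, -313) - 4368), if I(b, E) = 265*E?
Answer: -1/87313 ≈ -1.1453e-5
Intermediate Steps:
1/(I(62, -313) - 4368) = 1/(265*(-313) - 4368) = 1/(-82945 - 4368) = 1/(-87313) = -1/87313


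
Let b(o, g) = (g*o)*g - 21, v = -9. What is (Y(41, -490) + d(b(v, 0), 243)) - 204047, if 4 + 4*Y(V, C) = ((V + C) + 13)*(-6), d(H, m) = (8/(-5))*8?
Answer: -1017034/5 ≈ -2.0341e+5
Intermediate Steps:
b(o, g) = -21 + o*g² (b(o, g) = o*g² - 21 = -21 + o*g²)
d(H, m) = -64/5 (d(H, m) = (8*(-⅕))*8 = -8/5*8 = -64/5)
Y(V, C) = -41/2 - 3*C/2 - 3*V/2 (Y(V, C) = -1 + (((V + C) + 13)*(-6))/4 = -1 + (((C + V) + 13)*(-6))/4 = -1 + ((13 + C + V)*(-6))/4 = -1 + (-78 - 6*C - 6*V)/4 = -1 + (-39/2 - 3*C/2 - 3*V/2) = -41/2 - 3*C/2 - 3*V/2)
(Y(41, -490) + d(b(v, 0), 243)) - 204047 = ((-41/2 - 3/2*(-490) - 3/2*41) - 64/5) - 204047 = ((-41/2 + 735 - 123/2) - 64/5) - 204047 = (653 - 64/5) - 204047 = 3201/5 - 204047 = -1017034/5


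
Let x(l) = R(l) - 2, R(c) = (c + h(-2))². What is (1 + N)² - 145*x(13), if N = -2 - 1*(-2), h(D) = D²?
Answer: -41614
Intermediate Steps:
N = 0 (N = -2 + 2 = 0)
R(c) = (4 + c)² (R(c) = (c + (-2)²)² = (c + 4)² = (4 + c)²)
x(l) = -2 + (4 + l)² (x(l) = (4 + l)² - 2 = -2 + (4 + l)²)
(1 + N)² - 145*x(13) = (1 + 0)² - 145*(-2 + (4 + 13)²) = 1² - 145*(-2 + 17²) = 1 - 145*(-2 + 289) = 1 - 145*287 = 1 - 41615 = -41614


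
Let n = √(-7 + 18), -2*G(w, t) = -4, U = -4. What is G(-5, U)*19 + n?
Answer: 38 + √11 ≈ 41.317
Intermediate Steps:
G(w, t) = 2 (G(w, t) = -½*(-4) = 2)
n = √11 ≈ 3.3166
G(-5, U)*19 + n = 2*19 + √11 = 38 + √11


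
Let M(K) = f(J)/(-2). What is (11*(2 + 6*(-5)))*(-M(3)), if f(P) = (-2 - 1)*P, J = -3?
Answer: -1386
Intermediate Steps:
f(P) = -3*P
M(K) = -9/2 (M(K) = -3*(-3)/(-2) = 9*(-1/2) = -9/2)
(11*(2 + 6*(-5)))*(-M(3)) = (11*(2 + 6*(-5)))*(-1*(-9/2)) = (11*(2 - 30))*(9/2) = (11*(-28))*(9/2) = -308*9/2 = -1386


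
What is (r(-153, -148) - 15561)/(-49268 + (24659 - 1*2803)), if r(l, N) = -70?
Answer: 203/356 ≈ 0.57022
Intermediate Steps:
(r(-153, -148) - 15561)/(-49268 + (24659 - 1*2803)) = (-70 - 15561)/(-49268 + (24659 - 1*2803)) = -15631/(-49268 + (24659 - 2803)) = -15631/(-49268 + 21856) = -15631/(-27412) = -15631*(-1/27412) = 203/356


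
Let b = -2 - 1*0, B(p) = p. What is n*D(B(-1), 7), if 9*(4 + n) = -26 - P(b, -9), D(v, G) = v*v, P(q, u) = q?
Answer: -20/3 ≈ -6.6667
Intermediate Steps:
b = -2 (b = -2 + 0 = -2)
D(v, G) = v²
n = -20/3 (n = -4 + (-26 - 1*(-2))/9 = -4 + (-26 + 2)/9 = -4 + (⅑)*(-24) = -4 - 8/3 = -20/3 ≈ -6.6667)
n*D(B(-1), 7) = -20/3*(-1)² = -20/3*1 = -20/3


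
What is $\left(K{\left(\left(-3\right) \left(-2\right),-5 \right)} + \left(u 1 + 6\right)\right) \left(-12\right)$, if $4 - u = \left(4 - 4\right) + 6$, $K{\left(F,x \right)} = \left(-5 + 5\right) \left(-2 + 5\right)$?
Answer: $-48$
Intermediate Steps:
$K{\left(F,x \right)} = 0$ ($K{\left(F,x \right)} = 0 \cdot 3 = 0$)
$u = -2$ ($u = 4 - \left(\left(4 - 4\right) + 6\right) = 4 - \left(0 + 6\right) = 4 - 6 = -2$)
$\left(K{\left(\left(-3\right) \left(-2\right),-5 \right)} + \left(u 1 + 6\right)\right) \left(-12\right) = \left(0 + \left(\left(-2\right) 1 + 6\right)\right) \left(-12\right) = \left(0 + \left(-2 + 6\right)\right) \left(-12\right) = \left(0 + 4\right) \left(-12\right) = 4 \left(-12\right) = -48$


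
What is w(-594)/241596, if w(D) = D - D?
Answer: 0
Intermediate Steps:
w(D) = 0
w(-594)/241596 = 0/241596 = 0*(1/241596) = 0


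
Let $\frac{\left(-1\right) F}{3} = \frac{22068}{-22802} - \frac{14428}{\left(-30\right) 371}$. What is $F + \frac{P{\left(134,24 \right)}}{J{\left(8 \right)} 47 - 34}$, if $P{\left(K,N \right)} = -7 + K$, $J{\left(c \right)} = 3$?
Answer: $\frac{455745957}{2262927485} \approx 0.2014$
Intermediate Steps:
$F = - \frac{20842604}{21148855}$ ($F = - 3 \left(\frac{22068}{-22802} - \frac{14428}{\left(-30\right) 371}\right) = - 3 \left(22068 \left(- \frac{1}{22802}\right) - \frac{14428}{-11130}\right) = - 3 \left(- \frac{11034}{11401} - - \frac{7214}{5565}\right) = - 3 \left(- \frac{11034}{11401} + \frac{7214}{5565}\right) = \left(-3\right) \frac{20842604}{63446565} = - \frac{20842604}{21148855} \approx -0.98552$)
$F + \frac{P{\left(134,24 \right)}}{J{\left(8 \right)} 47 - 34} = - \frac{20842604}{21148855} + \frac{-7 + 134}{3 \cdot 47 - 34} = - \frac{20842604}{21148855} + \frac{127}{141 - 34} = - \frac{20842604}{21148855} + \frac{127}{107} = \frac{455745957}{2262927485}$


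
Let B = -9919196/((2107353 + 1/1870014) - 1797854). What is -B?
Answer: 2649862198392/82681066141 ≈ 32.049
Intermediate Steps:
B = -2649862198392/82681066141 (B = -9919196/((2107353 + 1/1870014) - 1797854) = -9919196/(3940779612943/1870014 - 1797854) = -9919196/578767462987/1870014 = -9919196*1870014/578767462987 = -2649862198392/82681066141 ≈ -32.049)
-B = -1*(-2649862198392/82681066141) = 2649862198392/82681066141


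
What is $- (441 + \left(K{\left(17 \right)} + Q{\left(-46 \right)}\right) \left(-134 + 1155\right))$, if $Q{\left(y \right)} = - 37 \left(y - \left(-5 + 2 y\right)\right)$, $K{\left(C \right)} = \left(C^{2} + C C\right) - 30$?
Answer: $1366678$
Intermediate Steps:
$K{\left(C \right)} = -30 + 2 C^{2}$ ($K{\left(C \right)} = \left(C^{2} + C^{2}\right) - 30 = 2 C^{2} - 30 = -30 + 2 C^{2}$)
$Q{\left(y \right)} = -185 + 37 y$ ($Q{\left(y \right)} = - 37 \left(y - \left(-5 + 2 y\right)\right) = - 37 \left(5 - y\right) = -185 + 37 y$)
$- (441 + \left(K{\left(17 \right)} + Q{\left(-46 \right)}\right) \left(-134 + 1155\right)) = - (441 + \left(\left(-30 + 2 \cdot 17^{2}\right) + \left(-185 + 37 \left(-46\right)\right)\right) \left(-134 + 1155\right)) = - (441 + \left(\left(-30 + 2 \cdot 289\right) - 1887\right) 1021) = - (441 + \left(\left(-30 + 578\right) - 1887\right) 1021) = - (441 + \left(548 - 1887\right) 1021) = - (441 - 1367119) = \left(-1\right) \left(-1366678\right) = 1366678$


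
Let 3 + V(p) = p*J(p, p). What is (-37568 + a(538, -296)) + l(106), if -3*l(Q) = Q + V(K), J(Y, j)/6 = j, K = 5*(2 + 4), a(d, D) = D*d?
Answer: -595951/3 ≈ -1.9865e+5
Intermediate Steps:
K = 30 (K = 5*6 = 30)
J(Y, j) = 6*j
V(p) = -3 + 6*p**2 (V(p) = -3 + p*(6*p) = -3 + 6*p**2)
l(Q) = -1799 - Q/3 (l(Q) = -(Q + (-3 + 6*30**2))/3 = -(Q + (-3 + 6*900))/3 = -(Q + (-3 + 5400))/3 = -(Q + 5397)/3 = -(5397 + Q)/3 = -1799 - Q/3)
(-37568 + a(538, -296)) + l(106) = (-37568 - 296*538) + (-1799 - 1/3*106) = (-37568 - 159248) + (-1799 - 106/3) = -196816 - 5503/3 = -595951/3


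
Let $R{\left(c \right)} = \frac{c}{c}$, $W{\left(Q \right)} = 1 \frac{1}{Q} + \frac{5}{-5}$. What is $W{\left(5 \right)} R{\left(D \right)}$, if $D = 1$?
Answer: $- \frac{4}{5} \approx -0.8$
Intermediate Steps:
$W{\left(Q \right)} = -1 + \frac{1}{Q}$ ($W{\left(Q \right)} = \frac{1}{Q} + 5 \left(- \frac{1}{5}\right) = \frac{1}{Q} - 1 = -1 + \frac{1}{Q}$)
$R{\left(c \right)} = 1$
$W{\left(5 \right)} R{\left(D \right)} = \frac{1 - 5}{5} \cdot 1 = \frac{1}{5} \left(-4\right) 1 = \left(- \frac{4}{5}\right) 1 = - \frac{4}{5}$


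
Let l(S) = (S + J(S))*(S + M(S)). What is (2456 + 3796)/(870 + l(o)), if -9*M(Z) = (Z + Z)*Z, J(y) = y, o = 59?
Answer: -14067/187757 ≈ -0.074921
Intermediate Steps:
M(Z) = -2*Z²/9 (M(Z) = -(Z + Z)*Z/9 = -2*Z*Z/9 = -2*Z²/9)
l(S) = 2*S*(S - 2*S²/9) (l(S) = (S + S)*(S - 2*S²/9) = (2*S)*(S - 2*S²/9) = 2*S*(S - 2*S²/9))
(2456 + 3796)/(870 + l(o)) = (2456 + 3796)/(870 + 59²*(2 - 4/9*59)) = 6252/(870 + 3481*(2 - 236/9)) = 6252/(870 + 3481*(-218/9)) = 6252/(870 - 758858/9) = 6252/(-751028/9) = 6252*(-9/751028) = -14067/187757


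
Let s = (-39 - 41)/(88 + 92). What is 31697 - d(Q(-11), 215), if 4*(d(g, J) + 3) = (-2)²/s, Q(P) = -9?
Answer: 126809/4 ≈ 31702.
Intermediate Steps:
s = -4/9 (s = -80/180 = -80*1/180 = -4/9 ≈ -0.44444)
d(g, J) = -21/4 (d(g, J) = -3 + ((-2)²/(-4/9))/4 = -3 + (4*(-9/4))/4 = -3 + (¼)*(-9) = -3 - 9/4 = -21/4)
31697 - d(Q(-11), 215) = 31697 - 1*(-21/4) = 31697 + 21/4 = 126809/4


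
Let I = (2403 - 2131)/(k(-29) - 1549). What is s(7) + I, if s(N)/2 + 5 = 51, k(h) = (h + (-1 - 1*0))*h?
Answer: 62196/679 ≈ 91.599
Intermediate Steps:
k(h) = h*(-1 + h) (k(h) = (h + (-1 + 0))*h = (h - 1)*h = (-1 + h)*h = h*(-1 + h))
s(N) = 92 (s(N) = -10 + 2*51 = -10 + 102 = 92)
I = -272/679 (I = (2403 - 2131)/(-29*(-1 - 29) - 1549) = 272/(-29*(-30) - 1549) = 272/(870 - 1549) = 272/(-679) = 272*(-1/679) = -272/679 ≈ -0.40059)
s(7) + I = 92 - 272/679 = 62196/679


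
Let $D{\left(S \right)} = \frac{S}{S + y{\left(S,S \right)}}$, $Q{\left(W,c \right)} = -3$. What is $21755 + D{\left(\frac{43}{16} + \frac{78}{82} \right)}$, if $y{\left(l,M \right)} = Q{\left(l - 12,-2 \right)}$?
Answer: $\frac{9117732}{419} \approx 21761.0$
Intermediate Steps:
$y{\left(l,M \right)} = -3$
$D{\left(S \right)} = \frac{S}{-3 + S}$ ($D{\left(S \right)} = \frac{S}{S - 3} = \frac{S}{-3 + S}$)
$21755 + D{\left(\frac{43}{16} + \frac{78}{82} \right)} = 21755 + \frac{\frac{43}{16} + \frac{78}{82}}{-3 + \left(\frac{43}{16} + \frac{78}{82}\right)} = 21755 + \frac{43 \cdot \frac{1}{16} + 78 \cdot \frac{1}{82}}{-3 + \left(43 \cdot \frac{1}{16} + 78 \cdot \frac{1}{82}\right)} = 21755 + \frac{\frac{43}{16} + \frac{39}{41}}{-3 + \left(\frac{43}{16} + \frac{39}{41}\right)} = 21755 + \frac{2387}{656 \left(-3 + \frac{2387}{656}\right)} = 21755 + \frac{2387}{656 \cdot \frac{419}{656}} = 21755 + \frac{2387}{656} \cdot \frac{656}{419} = 21755 + \frac{2387}{419} = \frac{9117732}{419}$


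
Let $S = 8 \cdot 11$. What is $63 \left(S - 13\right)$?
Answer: $4725$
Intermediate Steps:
$S = 88$
$63 \left(S - 13\right) = 63 \left(88 - 13\right) = 63 \cdot 75 = 4725$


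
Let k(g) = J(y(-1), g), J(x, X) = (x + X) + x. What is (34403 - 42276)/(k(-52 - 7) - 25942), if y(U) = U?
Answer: 7873/26003 ≈ 0.30277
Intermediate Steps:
J(x, X) = X + 2*x (J(x, X) = (X + x) + x = X + 2*x)
k(g) = -2 + g (k(g) = g + 2*(-1) = g - 2 = -2 + g)
(34403 - 42276)/(k(-52 - 7) - 25942) = (34403 - 42276)/((-2 + (-52 - 7)) - 25942) = -7873/((-2 - 59) - 25942) = -7873/(-61 - 25942) = -7873/(-26003) = -7873*(-1/26003) = 7873/26003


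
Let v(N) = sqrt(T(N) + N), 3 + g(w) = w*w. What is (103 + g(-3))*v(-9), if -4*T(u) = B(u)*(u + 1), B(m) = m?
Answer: 327*I*sqrt(3) ≈ 566.38*I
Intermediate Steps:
g(w) = -3 + w**2 (g(w) = -3 + w*w = -3 + w**2)
T(u) = -u*(1 + u)/4 (T(u) = -u*(u + 1)/4 = -u*(1 + u)/4)
v(N) = sqrt(N - N*(1 + N)/4) (v(N) = sqrt(-N*(1 + N)/4 + N) = sqrt(N - N*(1 + N)/4))
(103 + g(-3))*v(-9) = (103 + (-3 + (-3)**2))*(sqrt(-9*(3 - 1*(-9)))/2) = (103 + (-3 + 9))*(sqrt(-9*(3 + 9))/2) = (103 + 6)*(sqrt(-9*12)/2) = 109*(sqrt(-108)/2) = 109*((6*I*sqrt(3))/2) = 109*(3*I*sqrt(3)) = 327*I*sqrt(3)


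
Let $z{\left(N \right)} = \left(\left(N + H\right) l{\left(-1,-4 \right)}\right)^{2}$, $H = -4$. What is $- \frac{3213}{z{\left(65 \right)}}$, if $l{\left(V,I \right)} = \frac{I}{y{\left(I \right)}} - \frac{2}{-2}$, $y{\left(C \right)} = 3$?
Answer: $- \frac{28917}{3721} \approx -7.7713$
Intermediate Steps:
$l{\left(V,I \right)} = 1 + \frac{I}{3}$ ($l{\left(V,I \right)} = \frac{I}{3} - \frac{2}{-2} = I \frac{1}{3} - -1 = \frac{I}{3} + 1 = 1 + \frac{I}{3}$)
$z{\left(N \right)} = \left(\frac{4}{3} - \frac{N}{3}\right)^{2}$ ($z{\left(N \right)} = \left(\left(N - 4\right) \left(1 + \frac{1}{3} \left(-4\right)\right)\right)^{2} = \left(\left(-4 + N\right) \left(1 - \frac{4}{3}\right)\right)^{2} = \left(\left(-4 + N\right) \left(- \frac{1}{3}\right)\right)^{2} = \left(\frac{4}{3} - \frac{N}{3}\right)^{2}$)
$- \frac{3213}{z{\left(65 \right)}} = - \frac{3213}{\frac{1}{9} \left(-4 + 65\right)^{2}} = - \frac{3213}{\frac{1}{9} \cdot 61^{2}} = - \frac{3213}{\frac{1}{9} \cdot 3721} = - \frac{3213}{\frac{3721}{9}} = \left(-3213\right) \frac{9}{3721} = - \frac{28917}{3721}$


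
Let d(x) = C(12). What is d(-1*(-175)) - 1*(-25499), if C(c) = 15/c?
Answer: 102001/4 ≈ 25500.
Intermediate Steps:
d(x) = 5/4 (d(x) = 15/12 = 15*(1/12) = 5/4)
d(-1*(-175)) - 1*(-25499) = 5/4 - 1*(-25499) = 5/4 + 25499 = 102001/4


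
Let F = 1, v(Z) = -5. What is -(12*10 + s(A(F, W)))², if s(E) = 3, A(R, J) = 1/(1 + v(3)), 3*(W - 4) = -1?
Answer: -15129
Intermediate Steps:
W = 11/3 (W = 4 + (⅓)*(-1) = 4 - ⅓ = 11/3 ≈ 3.6667)
A(R, J) = -¼ (A(R, J) = 1/(1 - 5) = 1/(-4) = -¼)
-(12*10 + s(A(F, W)))² = -(12*10 + 3)² = -(120 + 3)² = -1*123² = -1*15129 = -15129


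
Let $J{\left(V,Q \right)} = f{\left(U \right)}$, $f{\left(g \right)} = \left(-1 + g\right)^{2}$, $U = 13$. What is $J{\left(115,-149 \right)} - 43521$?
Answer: $-43377$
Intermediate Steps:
$J{\left(V,Q \right)} = 144$ ($J{\left(V,Q \right)} = \left(-1 + 13\right)^{2} = 12^{2} = 144$)
$J{\left(115,-149 \right)} - 43521 = 144 - 43521 = -43377$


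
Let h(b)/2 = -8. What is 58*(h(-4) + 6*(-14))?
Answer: -5800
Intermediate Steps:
h(b) = -16 (h(b) = 2*(-8) = -16)
58*(h(-4) + 6*(-14)) = 58*(-16 + 6*(-14)) = 58*(-16 - 84) = 58*(-100) = -5800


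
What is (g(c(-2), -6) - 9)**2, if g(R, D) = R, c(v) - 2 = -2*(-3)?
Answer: 1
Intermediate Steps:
c(v) = 8 (c(v) = 2 - 2*(-3) = 2 + 6 = 8)
(g(c(-2), -6) - 9)**2 = (8 - 9)**2 = (-1)**2 = 1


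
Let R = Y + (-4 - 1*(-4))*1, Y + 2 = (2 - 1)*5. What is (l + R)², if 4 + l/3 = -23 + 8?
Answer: 2916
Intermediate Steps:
l = -57 (l = -12 + 3*(-23 + 8) = -12 + 3*(-15) = -12 - 45 = -57)
Y = 3 (Y = -2 + (2 - 1)*5 = -2 + 1*5 = -2 + 5 = 3)
R = 3 (R = 3 + (-4 - 1*(-4))*1 = 3 + (-4 + 4)*1 = 3 + 0*1 = 3 + 0 = 3)
(l + R)² = (-57 + 3)² = (-54)² = 2916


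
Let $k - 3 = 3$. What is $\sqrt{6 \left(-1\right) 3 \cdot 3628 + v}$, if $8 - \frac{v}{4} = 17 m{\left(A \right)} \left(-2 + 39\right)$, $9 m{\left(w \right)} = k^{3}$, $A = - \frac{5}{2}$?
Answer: $2 i \sqrt{31414} \approx 354.48 i$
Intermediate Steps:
$k = 6$ ($k = 3 + 3 = 6$)
$A = - \frac{5}{2}$ ($A = \left(-5\right) \frac{1}{2} = - \frac{5}{2} \approx -2.5$)
$m{\left(w \right)} = 24$ ($m{\left(w \right)} = \frac{6^{3}}{9} = \frac{1}{9} \cdot 216 = 24$)
$v = -60352$ ($v = 32 - 4 \cdot 17 \cdot 24 \left(-2 + 39\right) = 32 - 4 \cdot 408 \cdot 37 = 32 - 60384 = -60352$)
$\sqrt{6 \left(-1\right) 3 \cdot 3628 + v} = \sqrt{6 \left(-1\right) 3 \cdot 3628 - 60352} = \sqrt{\left(-6\right) 3 \cdot 3628 - 60352} = \sqrt{\left(-18\right) 3628 - 60352} = \sqrt{-65304 - 60352} = \sqrt{-125656} = 2 i \sqrt{31414}$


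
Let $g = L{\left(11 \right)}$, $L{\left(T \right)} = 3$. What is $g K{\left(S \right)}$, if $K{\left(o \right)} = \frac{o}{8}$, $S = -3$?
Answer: $- \frac{9}{8} \approx -1.125$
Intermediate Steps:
$K{\left(o \right)} = \frac{o}{8}$ ($K{\left(o \right)} = o \frac{1}{8} = \frac{o}{8}$)
$g = 3$
$g K{\left(S \right)} = 3 \cdot \frac{1}{8} \left(-3\right) = 3 \left(- \frac{3}{8}\right) = - \frac{9}{8}$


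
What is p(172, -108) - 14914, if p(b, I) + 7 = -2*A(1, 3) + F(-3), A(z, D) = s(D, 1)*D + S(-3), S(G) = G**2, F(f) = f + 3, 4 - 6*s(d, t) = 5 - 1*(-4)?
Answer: -14934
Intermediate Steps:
s(d, t) = -5/6 (s(d, t) = 2/3 - (5 - 1*(-4))/6 = 2/3 - (5 + 4)/6 = 2/3 - 1/6*9 = 2/3 - 3/2 = -5/6)
F(f) = 3 + f
A(z, D) = 9 - 5*D/6 (A(z, D) = -5*D/6 + (-3)**2 = -5*D/6 + 9 = 9 - 5*D/6)
p(b, I) = -20 (p(b, I) = -7 + (-2*(9 - 5/6*3) + (3 - 3)) = -7 + (-2*(9 - 5/2) + 0) = -7 + (-2*13/2 + 0) = -7 + (-13 + 0) = -7 - 13 = -20)
p(172, -108) - 14914 = -20 - 14914 = -14934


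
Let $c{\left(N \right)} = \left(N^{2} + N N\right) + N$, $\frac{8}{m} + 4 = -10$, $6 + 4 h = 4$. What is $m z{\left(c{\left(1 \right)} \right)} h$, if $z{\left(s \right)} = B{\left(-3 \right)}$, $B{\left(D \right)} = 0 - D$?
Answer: $\frac{6}{7} \approx 0.85714$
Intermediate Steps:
$h = - \frac{1}{2}$ ($h = - \frac{3}{2} + \frac{1}{4} \cdot 4 = - \frac{3}{2} + 1 = - \frac{1}{2} \approx -0.5$)
$m = - \frac{4}{7}$ ($m = \frac{8}{-4 - 10} = \frac{8}{-14} = 8 \left(- \frac{1}{14}\right) = - \frac{4}{7} \approx -0.57143$)
$c{\left(N \right)} = N + 2 N^{2}$ ($c{\left(N \right)} = \left(N^{2} + N^{2}\right) + N = 2 N^{2} + N = N + 2 N^{2}$)
$B{\left(D \right)} = - D$
$z{\left(s \right)} = 3$ ($z{\left(s \right)} = \left(-1\right) \left(-3\right) = 3$)
$m z{\left(c{\left(1 \right)} \right)} h = \left(- \frac{4}{7}\right) 3 \left(- \frac{1}{2}\right) = \left(- \frac{12}{7}\right) \left(- \frac{1}{2}\right) = \frac{6}{7}$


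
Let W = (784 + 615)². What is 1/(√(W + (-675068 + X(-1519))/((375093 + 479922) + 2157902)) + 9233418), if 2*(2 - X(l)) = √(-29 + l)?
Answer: 3012917/(27819522060306 + √3012917*√(5896883490251 - 3*I*√43)) ≈ 1.0829e-7 + 2.7363e-23*I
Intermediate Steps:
W = 1957201 (W = 1399² = 1957201)
X(l) = 2 - √(-29 + l)/2
1/(√(W + (-675068 + X(-1519))/((375093 + 479922) + 2157902)) + 9233418) = 1/(√(1957201 + (-675068 + (2 - √(-29 - 1519)/2))/((375093 + 479922) + 2157902)) + 9233418) = 1/(√(1957201 + (-675068 + (2 - 3*I*√43))/(855015 + 2157902)) + 9233418) = 1/(√(1957201 + (-675068 + (2 - 3*I*√43))/3012917) + 9233418) = 1/(√(1957201 + (-675068 + (2 - 3*I*√43))*(1/3012917)) + 9233418) = 1/(√(1957201 + (-675066 - 3*I*√43)*(1/3012917)) + 9233418) = 1/(√(1957201 + (-675066/3012917 - 3*I*√43/3012917)) + 9233418) = 1/(√(5896883490251/3012917 - 3*I*√43/3012917) + 9233418) = 1/(9233418 + √(5896883490251/3012917 - 3*I*√43/3012917))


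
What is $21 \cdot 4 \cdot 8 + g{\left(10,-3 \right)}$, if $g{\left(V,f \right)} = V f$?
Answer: $642$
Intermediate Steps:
$21 \cdot 4 \cdot 8 + g{\left(10,-3 \right)} = 21 \cdot 4 \cdot 8 + 10 \left(-3\right) = 84 \cdot 8 - 30 = 672 - 30 = 642$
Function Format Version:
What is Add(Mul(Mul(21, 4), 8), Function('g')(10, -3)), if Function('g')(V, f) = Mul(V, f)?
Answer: 642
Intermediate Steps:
Add(Mul(Mul(21, 4), 8), Function('g')(10, -3)) = Add(Mul(Mul(21, 4), 8), Mul(10, -3)) = Add(Mul(84, 8), -30) = Add(672, -30) = 642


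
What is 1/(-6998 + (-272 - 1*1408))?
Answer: -1/8678 ≈ -0.00011523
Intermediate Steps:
1/(-6998 + (-272 - 1*1408)) = 1/(-6998 + (-272 - 1408)) = 1/(-6998 - 1680) = 1/(-8678) = -1/8678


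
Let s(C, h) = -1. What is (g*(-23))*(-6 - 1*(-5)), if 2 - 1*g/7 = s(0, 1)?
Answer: 483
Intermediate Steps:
g = 21 (g = 14 - 7*(-1) = 14 + 7 = 21)
(g*(-23))*(-6 - 1*(-5)) = (21*(-23))*(-6 - 1*(-5)) = -483*(-6 + 5) = -483*(-1) = 483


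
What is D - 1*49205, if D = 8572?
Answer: -40633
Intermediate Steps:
D - 1*49205 = 8572 - 1*49205 = 8572 - 49205 = -40633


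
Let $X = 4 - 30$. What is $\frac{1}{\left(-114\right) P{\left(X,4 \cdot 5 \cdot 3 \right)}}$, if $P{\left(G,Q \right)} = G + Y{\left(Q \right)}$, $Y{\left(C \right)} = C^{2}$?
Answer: $- \frac{1}{407436} \approx -2.4544 \cdot 10^{-6}$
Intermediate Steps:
$X = -26$ ($X = 4 - 30 = -26$)
$P{\left(G,Q \right)} = G + Q^{2}$
$\frac{1}{\left(-114\right) P{\left(X,4 \cdot 5 \cdot 3 \right)}} = \frac{1}{\left(-114\right) \left(-26 + \left(4 \cdot 5 \cdot 3\right)^{2}\right)} = \frac{1}{\left(-114\right) \left(-26 + \left(20 \cdot 3\right)^{2}\right)} = \frac{1}{\left(-114\right) \left(-26 + 60^{2}\right)} = \frac{1}{\left(-114\right) \left(-26 + 3600\right)} = \frac{1}{\left(-114\right) 3574} = \frac{1}{-407436} = - \frac{1}{407436}$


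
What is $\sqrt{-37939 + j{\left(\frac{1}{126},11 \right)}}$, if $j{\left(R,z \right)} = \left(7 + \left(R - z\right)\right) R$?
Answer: $\frac{i \sqrt{602320067}}{126} \approx 194.78 i$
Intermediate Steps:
$j{\left(R,z \right)} = R \left(7 + R - z\right)$ ($j{\left(R,z \right)} = \left(7 + R - z\right) R = R \left(7 + R - z\right)$)
$\sqrt{-37939 + j{\left(\frac{1}{126},11 \right)}} = \sqrt{-37939 + \frac{7 + \frac{1}{126} - 11}{126}} = \sqrt{-37939 + \frac{1}{126} \left(- \frac{503}{126}\right)} = \sqrt{-37939 - \frac{503}{15876}} = \sqrt{- \frac{602320067}{15876}} = \frac{i \sqrt{602320067}}{126}$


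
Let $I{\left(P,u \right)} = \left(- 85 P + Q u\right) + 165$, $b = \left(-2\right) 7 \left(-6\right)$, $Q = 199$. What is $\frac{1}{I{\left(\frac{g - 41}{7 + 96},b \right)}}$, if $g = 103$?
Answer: $\frac{103}{1733473} \approx 5.9418 \cdot 10^{-5}$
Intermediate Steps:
$b = 84$ ($b = \left(-14\right) \left(-6\right) = 84$)
$I{\left(P,u \right)} = 165 - 85 P + 199 u$ ($I{\left(P,u \right)} = \left(- 85 P + 199 u\right) + 165 = 165 - 85 P + 199 u$)
$\frac{1}{I{\left(\frac{g - 41}{7 + 96},b \right)}} = \frac{1}{165 - 85 \frac{103 - 41}{7 + 96} + 199 \cdot 84} = \frac{1}{165 - 85 \cdot \frac{62}{103} + 16716} = \frac{1}{165 - 85 \cdot 62 \cdot \frac{1}{103} + 16716} = \frac{1}{165 - \frac{5270}{103} + 16716} = \frac{1}{\frac{1733473}{103}} = \frac{103}{1733473}$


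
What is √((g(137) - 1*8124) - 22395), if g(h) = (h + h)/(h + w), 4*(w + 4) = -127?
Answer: I*√61795495/45 ≈ 174.69*I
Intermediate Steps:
w = -143/4 (w = -4 + (¼)*(-127) = -4 - 127/4 = -143/4 ≈ -35.750)
g(h) = 2*h/(-143/4 + h) (g(h) = (h + h)/(h - 143/4) = (2*h)/(-143/4 + h) = 2*h/(-143/4 + h))
√((g(137) - 1*8124) - 22395) = √((8*137/(-143 + 4*137) - 1*8124) - 22395) = √((8*137/(-143 + 548) - 8124) - 22395) = √((8*137/405 - 8124) - 22395) = √((8*137*(1/405) - 8124) - 22395) = √((1096/405 - 8124) - 22395) = √(-3289124/405 - 22395) = √(-12359099/405) = I*√61795495/45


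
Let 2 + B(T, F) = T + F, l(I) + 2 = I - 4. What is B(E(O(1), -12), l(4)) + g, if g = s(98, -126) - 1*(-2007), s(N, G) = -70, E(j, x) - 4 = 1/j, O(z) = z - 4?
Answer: 5810/3 ≈ 1936.7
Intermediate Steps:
O(z) = -4 + z
E(j, x) = 4 + 1/j
l(I) = -6 + I (l(I) = -2 + (I - 4) = -2 + (-4 + I) = -6 + I)
B(T, F) = -2 + F + T (B(T, F) = -2 + (T + F) = -2 + (F + T) = -2 + F + T)
g = 1937 (g = -70 - 1*(-2007) = -70 + 2007 = 1937)
B(E(O(1), -12), l(4)) + g = (-2 + (-6 + 4) + (4 + 1/(-4 + 1))) + 1937 = (-2 - 2 + (4 + 1/(-3))) + 1937 = (-2 - 2 + (4 - 1/3)) + 1937 = (-2 - 2 + 11/3) + 1937 = -1/3 + 1937 = 5810/3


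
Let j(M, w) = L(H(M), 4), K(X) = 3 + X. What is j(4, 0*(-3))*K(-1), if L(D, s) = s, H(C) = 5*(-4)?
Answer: 8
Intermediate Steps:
H(C) = -20
j(M, w) = 4
j(4, 0*(-3))*K(-1) = 4*(3 - 1) = 4*2 = 8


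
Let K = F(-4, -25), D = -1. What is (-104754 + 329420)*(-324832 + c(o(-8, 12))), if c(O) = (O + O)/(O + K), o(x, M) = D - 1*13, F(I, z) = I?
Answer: -656805209684/9 ≈ -7.2978e+10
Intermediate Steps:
K = -4
o(x, M) = -14 (o(x, M) = -1 - 1*13 = -1 - 13 = -14)
c(O) = 2*O/(-4 + O) (c(O) = (O + O)/(O - 4) = (2*O)/(-4 + O) = 2*O/(-4 + O))
(-104754 + 329420)*(-324832 + c(o(-8, 12))) = (-104754 + 329420)*(-324832 + 2*(-14)/(-4 - 14)) = 224666*(-324832 + 2*(-14)/(-18)) = 224666*(-324832 + 2*(-14)*(-1/18)) = 224666*(-324832 + 14/9) = 224666*(-2923474/9) = -656805209684/9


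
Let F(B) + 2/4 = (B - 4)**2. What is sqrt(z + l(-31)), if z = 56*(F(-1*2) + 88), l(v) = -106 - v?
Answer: sqrt(6841) ≈ 82.710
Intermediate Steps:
F(B) = -1/2 + (-4 + B)**2 (F(B) = -1/2 + (B - 4)**2 = -1/2 + (-4 + B)**2)
z = 6916 (z = 56*((-1/2 + (-4 - 1*2)**2) + 88) = 56*((-1/2 + (-4 - 2)**2) + 88) = 56*((-1/2 + (-6)**2) + 88) = 56*((-1/2 + 36) + 88) = 56*(71/2 + 88) = 56*(247/2) = 6916)
sqrt(z + l(-31)) = sqrt(6916 + (-106 - 1*(-31))) = sqrt(6916 + (-106 + 31)) = sqrt(6916 - 75) = sqrt(6841)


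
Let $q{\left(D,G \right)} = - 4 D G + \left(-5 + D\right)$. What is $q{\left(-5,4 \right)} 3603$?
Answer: $252210$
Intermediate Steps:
$q{\left(D,G \right)} = -5 + D - 4 D G$ ($q{\left(D,G \right)} = - 4 D G + \left(-5 + D\right) = -5 + D - 4 D G$)
$q{\left(-5,4 \right)} 3603 = \left(-5 - 5 - \left(-20\right) 4\right) 3603 = \left(-5 - 5 + 80\right) 3603 = 70 \cdot 3603 = 252210$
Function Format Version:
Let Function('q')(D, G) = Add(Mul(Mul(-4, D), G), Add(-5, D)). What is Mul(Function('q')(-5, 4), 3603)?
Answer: 252210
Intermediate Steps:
Function('q')(D, G) = Add(-5, D, Mul(-4, D, G)) (Function('q')(D, G) = Add(Mul(-4, D, G), Add(-5, D)) = Add(-5, D, Mul(-4, D, G)))
Mul(Function('q')(-5, 4), 3603) = Mul(Add(-5, -5, Mul(-4, -5, 4)), 3603) = Mul(Add(-5, -5, 80), 3603) = Mul(70, 3603) = 252210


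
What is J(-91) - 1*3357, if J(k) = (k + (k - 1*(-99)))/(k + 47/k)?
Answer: -27949543/8328 ≈ -3356.1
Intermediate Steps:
J(k) = (99 + 2*k)/(k + 47/k) (J(k) = (k + (k + 99))/(k + 47/k) = (k + (99 + k))/(k + 47/k) = (99 + 2*k)/(k + 47/k))
J(-91) - 1*3357 = -91*(99 + 2*(-91))/(47 + (-91)²) - 1*3357 = -91*(99 - 182)/(47 + 8281) - 3357 = -91*(-83)/8328 - 3357 = -91*1/8328*(-83) - 3357 = 7553/8328 - 3357 = -27949543/8328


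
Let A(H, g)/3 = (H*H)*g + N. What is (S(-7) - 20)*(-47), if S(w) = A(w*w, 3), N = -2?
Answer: -1014401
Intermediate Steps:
A(H, g) = -6 + 3*g*H² (A(H, g) = 3*((H*H)*g - 2) = 3*(H²*g - 2) = 3*(g*H² - 2) = 3*(-2 + g*H²) = -6 + 3*g*H²)
S(w) = -6 + 9*w⁴ (S(w) = -6 + 3*3*(w*w)² = -6 + 3*3*(w²)² = -6 + 3*3*w⁴ = -6 + 9*w⁴)
(S(-7) - 20)*(-47) = ((-6 + 9*(-7)⁴) - 20)*(-47) = ((-6 + 9*2401) - 20)*(-47) = ((-6 + 21609) - 20)*(-47) = (21603 - 20)*(-47) = 21583*(-47) = -1014401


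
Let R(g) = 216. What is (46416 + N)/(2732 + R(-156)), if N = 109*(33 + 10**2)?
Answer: 60913/2948 ≈ 20.662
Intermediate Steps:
N = 14497 (N = 109*(33 + 100) = 109*133 = 14497)
(46416 + N)/(2732 + R(-156)) = (46416 + 14497)/(2732 + 216) = 60913/2948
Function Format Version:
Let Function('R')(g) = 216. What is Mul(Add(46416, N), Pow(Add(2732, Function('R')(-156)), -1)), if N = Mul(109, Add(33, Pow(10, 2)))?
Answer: Rational(60913, 2948) ≈ 20.662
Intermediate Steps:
N = 14497 (N = Mul(109, Add(33, 100)) = Mul(109, 133) = 14497)
Mul(Add(46416, N), Pow(Add(2732, Function('R')(-156)), -1)) = Mul(Add(46416, 14497), Pow(Add(2732, 216), -1)) = Mul(60913, Pow(2948, -1)) = Mul(60913, Rational(1, 2948)) = Rational(60913, 2948)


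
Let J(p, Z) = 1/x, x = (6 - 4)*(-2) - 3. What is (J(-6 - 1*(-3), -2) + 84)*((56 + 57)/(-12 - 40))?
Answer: -66331/364 ≈ -182.23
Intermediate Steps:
x = -7 (x = 2*(-2) - 3 = -4 - 3 = -7)
J(p, Z) = -⅐ (J(p, Z) = 1/(-7) = -⅐)
(J(-6 - 1*(-3), -2) + 84)*((56 + 57)/(-12 - 40)) = (-⅐ + 84)*((56 + 57)/(-12 - 40)) = 587*(113/(-52))/7 = 587*(113*(-1/52))/7 = (587/7)*(-113/52) = -66331/364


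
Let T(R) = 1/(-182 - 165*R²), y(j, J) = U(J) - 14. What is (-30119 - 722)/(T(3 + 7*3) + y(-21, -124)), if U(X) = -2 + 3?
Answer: 2936741702/1237887 ≈ 2372.4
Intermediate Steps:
U(X) = 1
y(j, J) = -13 (y(j, J) = 1 - 14 = -13)
(-30119 - 722)/(T(3 + 7*3) + y(-21, -124)) = (-30119 - 722)/(-1/(182 + 165*(3 + 7*3)²) - 13) = -30841/(-1/(182 + 165*(3 + 21)²) - 13) = -30841/(-1/(182 + 165*24²) - 13) = -30841/(-1/(182 + 165*576) - 13) = -30841/(-1/(182 + 95040) - 13) = -30841/(-1/95222 - 13) = -30841/(-1237887/95222) = -30841*(-95222/1237887) = 2936741702/1237887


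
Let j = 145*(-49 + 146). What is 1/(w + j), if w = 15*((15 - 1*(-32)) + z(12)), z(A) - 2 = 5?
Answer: 1/14875 ≈ 6.7227e-5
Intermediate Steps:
z(A) = 7 (z(A) = 2 + 5 = 7)
w = 810 (w = 15*((15 - 1*(-32)) + 7) = 15*((15 + 32) + 7) = 15*(47 + 7) = 15*54 = 810)
j = 14065 (j = 145*97 = 14065)
1/(w + j) = 1/(810 + 14065) = 1/14875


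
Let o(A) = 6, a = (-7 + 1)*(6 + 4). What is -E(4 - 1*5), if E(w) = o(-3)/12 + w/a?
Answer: -31/60 ≈ -0.51667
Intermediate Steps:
a = -60 (a = -6*10 = -60)
E(w) = 1/2 - w/60 (E(w) = 6/12 + w/(-60) = 6*(1/12) + w*(-1/60) = 1/2 - w/60)
-E(4 - 1*5) = -(1/2 - (4 - 1*5)/60) = -(1/2 - (4 - 5)/60) = -(1/2 - 1/60*(-1)) = -(1/2 + 1/60) = -1*31/60 = -31/60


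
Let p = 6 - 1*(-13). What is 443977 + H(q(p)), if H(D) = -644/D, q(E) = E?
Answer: 8434919/19 ≈ 4.4394e+5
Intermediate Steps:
p = 19 (p = 6 + 13 = 19)
443977 + H(q(p)) = 443977 - 644/19 = 8434919/19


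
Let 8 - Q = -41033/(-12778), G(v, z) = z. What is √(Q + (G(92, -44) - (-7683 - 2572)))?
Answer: √1668006245522/12778 ≈ 101.07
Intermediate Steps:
Q = 61191/12778 (Q = 8 - (-41033)/(-12778) = 8 - (-41033)*(-1)/12778 = 8 - 1*41033/12778 = 8 - 41033/12778 = 61191/12778 ≈ 4.7888)
√(Q + (G(92, -44) - (-7683 - 2572))) = √(61191/12778 + (-44 - (-7683 - 2572))) = √(61191/12778 + (-44 - 1*(-10255))) = √(61191/12778 + (-44 + 10255)) = √(61191/12778 + 10211) = √(130537349/12778) = √1668006245522/12778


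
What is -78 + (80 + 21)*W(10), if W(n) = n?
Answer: 932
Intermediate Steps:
-78 + (80 + 21)*W(10) = -78 + (80 + 21)*10 = -78 + 101*10 = -78 + 1010 = 932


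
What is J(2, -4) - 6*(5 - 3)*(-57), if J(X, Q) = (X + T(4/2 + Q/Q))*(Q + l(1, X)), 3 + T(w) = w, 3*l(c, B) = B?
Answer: 2032/3 ≈ 677.33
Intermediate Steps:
l(c, B) = B/3
T(w) = -3 + w
J(X, Q) = X*(Q + X/3) (J(X, Q) = (X + (-3 + (4/2 + Q/Q)))*(Q + X/3) = (X + (-3 + (4*(½) + 1)))*(Q + X/3) = (X + (-3 + (2 + 1)))*(Q + X/3) = (X + (-3 + 3))*(Q + X/3) = (X + 0)*(Q + X/3) = X*(Q + X/3))
J(2, -4) - 6*(5 - 3)*(-57) = (⅓)*2*(2 + 3*(-4)) - 6*(5 - 3)*(-57) = (⅓)*2*(2 - 12) - 6*2*(-57) = (⅓)*2*(-10) - 12*(-57) = -20/3 + 684 = 2032/3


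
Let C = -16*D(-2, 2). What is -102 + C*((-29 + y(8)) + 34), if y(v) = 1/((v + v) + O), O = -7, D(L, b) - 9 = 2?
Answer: -9014/9 ≈ -1001.6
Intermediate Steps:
D(L, b) = 11 (D(L, b) = 9 + 2 = 11)
C = -176 (C = -16*11 = -176)
y(v) = 1/(-7 + 2*v) (y(v) = 1/((v + v) - 7) = 1/(2*v - 7) = 1/(-7 + 2*v))
-102 + C*((-29 + y(8)) + 34) = -102 - 176*((-29 + 1/(-7 + 2*8)) + 34) = -102 - 176*((-29 + 1/(-7 + 16)) + 34) = -102 - 176*((-29 + 1/9) + 34) = -102 - 176*(-260/9 + 34) = -102 - 176*46/9 = -102 - 8096/9 = -9014/9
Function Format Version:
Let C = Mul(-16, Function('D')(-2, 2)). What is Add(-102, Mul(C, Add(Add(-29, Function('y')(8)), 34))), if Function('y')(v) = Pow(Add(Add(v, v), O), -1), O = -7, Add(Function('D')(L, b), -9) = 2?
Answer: Rational(-9014, 9) ≈ -1001.6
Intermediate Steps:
Function('D')(L, b) = 11 (Function('D')(L, b) = Add(9, 2) = 11)
C = -176 (C = Mul(-16, 11) = -176)
Function('y')(v) = Pow(Add(-7, Mul(2, v)), -1) (Function('y')(v) = Pow(Add(Add(v, v), -7), -1) = Pow(Add(Mul(2, v), -7), -1) = Pow(Add(-7, Mul(2, v)), -1))
Add(-102, Mul(C, Add(Add(-29, Function('y')(8)), 34))) = Add(-102, Mul(-176, Add(Add(-29, Pow(Add(-7, Mul(2, 8)), -1)), 34))) = Add(-102, Mul(-176, Add(Add(-29, Pow(Add(-7, 16), -1)), 34))) = Add(-102, Mul(-176, Add(Add(-29, Pow(9, -1)), 34))) = Add(-102, Mul(-176, Add(Add(-29, Rational(1, 9)), 34))) = Add(-102, Mul(-176, Add(Rational(-260, 9), 34))) = Add(-102, Mul(-176, Rational(46, 9))) = Add(-102, Rational(-8096, 9)) = Rational(-9014, 9)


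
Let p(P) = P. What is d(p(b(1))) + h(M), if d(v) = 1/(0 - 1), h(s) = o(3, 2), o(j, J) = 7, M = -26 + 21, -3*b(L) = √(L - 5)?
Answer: 6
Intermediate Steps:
b(L) = -√(-5 + L)/3 (b(L) = -√(L - 5)/3 = -√(-5 + L)/3)
M = -5
h(s) = 7
d(v) = -1 (d(v) = 1/(-1) = -1)
d(p(b(1))) + h(M) = -1 + 7 = 6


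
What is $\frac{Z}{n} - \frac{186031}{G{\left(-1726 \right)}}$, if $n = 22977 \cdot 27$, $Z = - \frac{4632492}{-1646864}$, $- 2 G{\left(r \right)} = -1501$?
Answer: $- \frac{31677353184869315}{127795120168788} \approx -247.88$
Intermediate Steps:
$G{\left(r \right)} = \frac{1501}{2}$ ($G{\left(r \right)} = \left(- \frac{1}{2}\right) \left(-1501\right) = \frac{1501}{2}$)
$Z = \frac{1158123}{411716}$ ($Z = \left(-4632492\right) \left(- \frac{1}{1646864}\right) = \frac{1158123}{411716} \approx 2.8129$)
$n = 620379$
$\frac{Z}{n} - \frac{186031}{G{\left(-1726 \right)}} = \frac{1158123}{411716 \cdot 620379} - \frac{186031}{\frac{1501}{2}} = \frac{1158123}{411716} \cdot \frac{1}{620379} - \frac{372062}{1501} = \frac{386041}{85139986788} - \frac{372062}{1501} = - \frac{31677353184869315}{127795120168788}$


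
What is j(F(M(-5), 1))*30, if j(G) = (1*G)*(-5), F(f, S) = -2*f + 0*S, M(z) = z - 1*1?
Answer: -1800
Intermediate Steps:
M(z) = -1 + z (M(z) = z - 1 = -1 + z)
F(f, S) = -2*f (F(f, S) = -2*f + 0 = -2*f)
j(G) = -5*G (j(G) = G*(-5) = -5*G)
j(F(M(-5), 1))*30 = -(-10)*(-1 - 5)*30 = -(-10)*(-6)*30 = -5*12*30 = -60*30 = -1800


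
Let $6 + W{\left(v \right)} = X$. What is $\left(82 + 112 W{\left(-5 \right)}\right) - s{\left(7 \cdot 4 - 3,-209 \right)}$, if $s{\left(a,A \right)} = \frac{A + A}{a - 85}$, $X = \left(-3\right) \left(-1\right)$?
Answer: $- \frac{7829}{30} \approx -260.97$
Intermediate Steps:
$X = 3$
$W{\left(v \right)} = -3$ ($W{\left(v \right)} = -6 + 3 = -3$)
$s{\left(a,A \right)} = \frac{2 A}{-85 + a}$
$\left(82 + 112 W{\left(-5 \right)}\right) - s{\left(7 \cdot 4 - 3,-209 \right)} = \left(82 + 112 \left(-3\right)\right) - 2 \left(-209\right) \frac{1}{-85 + \left(7 \cdot 4 - 3\right)} = \left(82 - 336\right) - 2 \left(-209\right) \frac{1}{-85 + \left(28 - 3\right)} = -254 - 2 \left(-209\right) \frac{1}{-85 + 25} = -254 - 2 \left(-209\right) \frac{1}{-60} = -254 - 2 \left(-209\right) \left(- \frac{1}{60}\right) = -254 - \frac{209}{30} = - \frac{7829}{30}$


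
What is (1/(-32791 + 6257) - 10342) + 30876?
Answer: 544849155/26534 ≈ 20534.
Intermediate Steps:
(1/(-32791 + 6257) - 10342) + 30876 = (1/(-26534) - 10342) + 30876 = (-1/26534 - 10342) + 30876 = -274414629/26534 + 30876 = 544849155/26534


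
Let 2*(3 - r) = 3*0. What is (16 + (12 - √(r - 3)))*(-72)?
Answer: -2016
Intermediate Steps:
r = 3 (r = 3 - 3*0/2 = 3 - ½*0 = 3 + 0 = 3)
(16 + (12 - √(r - 3)))*(-72) = (16 + (12 - √(3 - 3)))*(-72) = (16 + (12 - √0))*(-72) = (16 + (12 - 1*0))*(-72) = (16 + (12 + 0))*(-72) = (16 + 12)*(-72) = 28*(-72) = -2016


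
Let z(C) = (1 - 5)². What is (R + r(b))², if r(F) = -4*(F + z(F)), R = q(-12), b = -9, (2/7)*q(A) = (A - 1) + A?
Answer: 53361/4 ≈ 13340.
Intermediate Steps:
q(A) = -7/2 + 7*A (q(A) = 7*((A - 1) + A)/2 = 7*((-1 + A) + A)/2 = 7*(-1 + 2*A)/2 = -7/2 + 7*A)
z(C) = 16 (z(C) = (-4)² = 16)
R = -175/2 (R = -7/2 + 7*(-12) = -7/2 - 84 = -175/2 ≈ -87.500)
r(F) = -64 - 4*F (r(F) = -4*(F + 16) = -4*(16 + F) = -64 - 4*F)
(R + r(b))² = (-175/2 + (-64 - 4*(-9)))² = (-175/2 + (-64 + 36))² = (-175/2 - 28)² = (-231/2)² = 53361/4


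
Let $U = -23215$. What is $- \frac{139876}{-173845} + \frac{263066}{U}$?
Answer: $- \frac{8497097486}{807162335} \approx -10.527$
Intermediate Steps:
$- \frac{139876}{-173845} + \frac{263066}{U} = - \frac{139876}{-173845} + \frac{263066}{-23215} = \left(-139876\right) \left(- \frac{1}{173845}\right) + 263066 \left(- \frac{1}{23215}\right) = \frac{139876}{173845} - \frac{263066}{23215} = - \frac{8497097486}{807162335}$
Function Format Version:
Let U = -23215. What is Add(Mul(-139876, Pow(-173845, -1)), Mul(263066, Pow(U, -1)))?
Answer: Rational(-8497097486, 807162335) ≈ -10.527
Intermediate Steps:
Add(Mul(-139876, Pow(-173845, -1)), Mul(263066, Pow(U, -1))) = Add(Mul(-139876, Pow(-173845, -1)), Mul(263066, Pow(-23215, -1))) = Add(Mul(-139876, Rational(-1, 173845)), Mul(263066, Rational(-1, 23215))) = Add(Rational(139876, 173845), Rational(-263066, 23215)) = Rational(-8497097486, 807162335)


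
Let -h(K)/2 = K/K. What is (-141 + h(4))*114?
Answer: -16302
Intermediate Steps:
h(K) = -2 (h(K) = -2*K/K = -2*1 = -2)
(-141 + h(4))*114 = (-141 - 2)*114 = -143*114 = -16302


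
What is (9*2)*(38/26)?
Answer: 342/13 ≈ 26.308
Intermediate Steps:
(9*2)*(38/26) = 18*(38*(1/26)) = 18*(19/13) = 342/13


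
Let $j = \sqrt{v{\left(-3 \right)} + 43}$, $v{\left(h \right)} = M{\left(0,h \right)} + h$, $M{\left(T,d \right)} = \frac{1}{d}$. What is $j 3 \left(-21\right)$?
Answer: $- 21 \sqrt{357} \approx -396.78$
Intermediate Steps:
$v{\left(h \right)} = h + \frac{1}{h}$ ($v{\left(h \right)} = \frac{1}{h} + h = h + \frac{1}{h}$)
$j = \frac{\sqrt{357}}{3}$ ($j = \sqrt{\left(-3 + \frac{1}{-3}\right) + 43} = \sqrt{\left(-3 - \frac{1}{3}\right) + 43} = \sqrt{- \frac{10}{3} + 43} = \sqrt{\frac{119}{3}} = \frac{\sqrt{357}}{3} \approx 6.2981$)
$j 3 \left(-21\right) = \frac{\sqrt{357}}{3} \cdot 3 \left(-21\right) = \frac{\sqrt{357}}{3} \left(-63\right) = - 21 \sqrt{357}$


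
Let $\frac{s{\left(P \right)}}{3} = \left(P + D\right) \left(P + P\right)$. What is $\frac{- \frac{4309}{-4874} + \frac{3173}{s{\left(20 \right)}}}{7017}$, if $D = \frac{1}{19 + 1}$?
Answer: $\frac{6458164}{20571816087} \approx 0.00031393$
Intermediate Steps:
$D = \frac{1}{20} \approx 0.05$
$s{\left(P \right)} = 6 P \left(\frac{1}{20} + P\right)$ ($s{\left(P \right)} = 3 \left(P + \frac{1}{20}\right) \left(P + P\right) = 3 \left(\frac{1}{20} + P\right) 2 P = 3 \cdot 2 P \left(\frac{1}{20} + P\right) = 6 P \left(\frac{1}{20} + P\right)$)
$\frac{- \frac{4309}{-4874} + \frac{3173}{s{\left(20 \right)}}}{7017} = \frac{- \frac{4309}{-4874} + \frac{3173}{\frac{3}{10} \cdot 20 \left(1 + 20 \cdot 20\right)}}{7017} = \left(\left(-4309\right) \left(- \frac{1}{4874}\right) + \frac{3173}{\frac{3}{10} \cdot 20 \left(1 + 400\right)}\right) \frac{1}{7017} = \left(\frac{4309}{4874} + \frac{3173}{\frac{3}{10} \cdot 20 \cdot 401}\right) \frac{1}{7017} = \left(\frac{4309}{4874} + \frac{3173}{2406}\right) \frac{1}{7017} = \frac{6458164}{2931711} \cdot \frac{1}{7017} = \frac{6458164}{20571816087}$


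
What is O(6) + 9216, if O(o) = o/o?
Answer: 9217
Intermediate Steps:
O(o) = 1
O(6) + 9216 = 1 + 9216 = 9217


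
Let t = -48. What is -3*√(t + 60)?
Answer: -6*√3 ≈ -10.392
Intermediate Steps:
-3*√(t + 60) = -3*√(-48 + 60) = -6*√3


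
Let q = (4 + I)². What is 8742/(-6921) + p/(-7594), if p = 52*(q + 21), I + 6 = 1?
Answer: -12384062/8759679 ≈ -1.4138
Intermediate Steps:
I = -5 (I = -6 + 1 = -5)
q = 1 (q = (4 - 5)² = (-1)² = 1)
p = 1144 (p = 52*(1 + 21) = 52*22 = 1144)
8742/(-6921) + p/(-7594) = 8742/(-6921) + 1144/(-7594) = 8742*(-1/6921) + 1144*(-1/7594) = -2914/2307 - 572/3797 = -12384062/8759679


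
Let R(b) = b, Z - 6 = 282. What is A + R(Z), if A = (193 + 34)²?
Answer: 51817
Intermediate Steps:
Z = 288 (Z = 6 + 282 = 288)
A = 51529 (A = 227² = 51529)
A + R(Z) = 51529 + 288 = 51817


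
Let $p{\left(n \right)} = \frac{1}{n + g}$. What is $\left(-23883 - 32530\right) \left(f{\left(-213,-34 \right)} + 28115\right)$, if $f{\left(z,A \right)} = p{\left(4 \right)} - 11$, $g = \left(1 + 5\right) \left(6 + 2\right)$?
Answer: $- \frac{82442465917}{52} \approx -1.5854 \cdot 10^{9}$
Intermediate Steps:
$g = 48$ ($g = 6 \cdot 8 = 48$)
$p{\left(n \right)} = \frac{1}{48 + n}$ ($p{\left(n \right)} = \frac{1}{n + 48} = \frac{1}{48 + n}$)
$f{\left(z,A \right)} = - \frac{571}{52}$ ($f{\left(z,A \right)} = \frac{1}{48 + 4} - 11 = \frac{1}{52} - 11 = - \frac{571}{52}$)
$\left(-23883 - 32530\right) \left(f{\left(-213,-34 \right)} + 28115\right) = \left(-23883 - 32530\right) \left(- \frac{571}{52} + 28115\right) = \left(-56413\right) \frac{1461409}{52} = - \frac{82442465917}{52}$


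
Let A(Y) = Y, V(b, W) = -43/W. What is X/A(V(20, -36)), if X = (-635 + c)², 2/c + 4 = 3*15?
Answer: 24397815204/72283 ≈ 3.3753e+5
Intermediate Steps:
c = 2/41 (c = 2/(-4 + 3*15) = 2/(-4 + 45) = 2/41 ≈ 0.048781)
X = 677717089/1681 (X = (-635 + 2/41)² = (-26033/41)² = 677717089/1681 ≈ 4.0316e+5)
X/A(V(20, -36)) = 677717089/(1681*((-43/(-36)))) = 677717089/(1681*((-43*(-1/36)))) = 677717089/(1681*(43/36)) = (677717089/1681)*(36/43) = 24397815204/72283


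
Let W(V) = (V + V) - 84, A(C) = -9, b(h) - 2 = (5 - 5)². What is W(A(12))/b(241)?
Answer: -51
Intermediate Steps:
b(h) = 2 (b(h) = 2 + (5 - 5)² = 2 + 0² = 2 + 0 = 2)
W(V) = -84 + 2*V (W(V) = 2*V - 84 = -84 + 2*V)
W(A(12))/b(241) = (-84 + 2*(-9))/2 = (-84 - 18)*(½) = -102*½ = -51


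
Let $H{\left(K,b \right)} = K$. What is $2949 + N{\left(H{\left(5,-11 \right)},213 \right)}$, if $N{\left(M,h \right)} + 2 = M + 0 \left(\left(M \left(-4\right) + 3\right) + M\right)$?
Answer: $2952$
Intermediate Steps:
$N{\left(M,h \right)} = -2 + M$ ($N{\left(M,h \right)} = -2 + \left(M + 0 \left(\left(M \left(-4\right) + 3\right) + M\right)\right) = -2 + \left(M + 0 \left(\left(- 4 M + 3\right) + M\right)\right) = -2 + \left(M + 0 \left(\left(3 - 4 M\right) + M\right)\right) = -2 + \left(M + 0 \left(3 - 3 M\right)\right) = -2 + \left(M + 0\right) = -2 + M$)
$2949 + N{\left(H{\left(5,-11 \right)},213 \right)} = 2949 + \left(-2 + 5\right) = 2949 + 3 = 2952$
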